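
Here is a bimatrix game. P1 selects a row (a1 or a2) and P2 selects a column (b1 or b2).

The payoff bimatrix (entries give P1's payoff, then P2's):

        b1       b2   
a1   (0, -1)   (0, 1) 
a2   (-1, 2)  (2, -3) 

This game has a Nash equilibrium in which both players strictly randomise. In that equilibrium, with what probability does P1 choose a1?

Let p be the probability that P1 plays a1. In a completely mixed equilibrium, P2 must be indifferent between b1 and b2.
P2's expected payoff from b1 is −p + 2(1−p); from b2 it is p − 3(1−p).
Setting these equal: −3p + 2 = 4p − 3, so p = 5/7.

5/7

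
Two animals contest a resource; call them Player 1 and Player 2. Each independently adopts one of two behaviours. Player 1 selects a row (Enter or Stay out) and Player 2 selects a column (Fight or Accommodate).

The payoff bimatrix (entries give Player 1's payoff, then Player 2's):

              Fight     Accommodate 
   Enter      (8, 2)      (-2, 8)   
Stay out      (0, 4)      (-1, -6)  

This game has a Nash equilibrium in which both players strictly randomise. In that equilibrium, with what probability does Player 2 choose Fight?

Let c be the probability that Player 2 plays Fight. In a completely mixed equilibrium, Player 1 must be indifferent between Enter and Stay out.
Player 1's expected payoff from Enter is 8c − 2(1−c); from Stay out it is −(1−c).
Setting these equal: 10c − 2 = c − 1, so c = 1/9.

1/9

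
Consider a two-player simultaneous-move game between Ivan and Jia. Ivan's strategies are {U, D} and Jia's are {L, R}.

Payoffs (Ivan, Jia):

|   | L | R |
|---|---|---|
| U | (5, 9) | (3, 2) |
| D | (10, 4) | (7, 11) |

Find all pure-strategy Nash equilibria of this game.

(U, L): Ivan prefers D (10 > 5) — not an equilibrium.
(U, R): Ivan prefers D (7 > 3); Jia prefers L (9 > 2) — not an equilibrium.
(D, L): Jia prefers R (11 > 4) — not an equilibrium.
(D, R): Ivan gets 7 ≥ 3 from U, and Jia gets 11 ≥ 4 from L — Nash equilibrium.

(D, R)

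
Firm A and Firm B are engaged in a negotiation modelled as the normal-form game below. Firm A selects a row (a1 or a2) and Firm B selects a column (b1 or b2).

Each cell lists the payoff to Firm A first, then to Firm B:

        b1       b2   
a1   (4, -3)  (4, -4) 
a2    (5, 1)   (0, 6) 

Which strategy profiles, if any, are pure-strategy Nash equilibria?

(a1, b1): Firm A prefers a2 (5 > 4) — not an equilibrium.
(a1, b2): Firm B prefers b1 (-3 > -4) — not an equilibrium.
(a2, b1): Firm B prefers b2 (6 > 1) — not an equilibrium.
(a2, b2): Firm A prefers a1 (4 > 0) — not an equilibrium.

none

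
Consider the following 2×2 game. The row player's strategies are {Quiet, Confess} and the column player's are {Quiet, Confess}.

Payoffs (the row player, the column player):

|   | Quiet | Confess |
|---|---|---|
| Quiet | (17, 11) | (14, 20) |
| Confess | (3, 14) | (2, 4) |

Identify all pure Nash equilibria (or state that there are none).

(Quiet, Quiet): the column player prefers Confess (20 > 11) — not an equilibrium.
(Quiet, Confess): the row player gets 14 ≥ 2 from Confess, and the column player gets 20 ≥ 11 from Quiet — Nash equilibrium.
(Confess, Quiet): the row player prefers Quiet (17 > 3) — not an equilibrium.
(Confess, Confess): the row player prefers Quiet (14 > 2); the column player prefers Quiet (14 > 4) — not an equilibrium.

(Quiet, Confess)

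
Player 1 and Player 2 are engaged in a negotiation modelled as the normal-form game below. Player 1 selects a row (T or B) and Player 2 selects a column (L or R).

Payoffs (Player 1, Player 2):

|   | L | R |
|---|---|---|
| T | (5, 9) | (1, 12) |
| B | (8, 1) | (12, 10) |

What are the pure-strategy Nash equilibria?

(T, L): Player 1 prefers B (8 > 5); Player 2 prefers R (12 > 9) — not an equilibrium.
(T, R): Player 1 prefers B (12 > 1) — not an equilibrium.
(B, L): Player 2 prefers R (10 > 1) — not an equilibrium.
(B, R): Player 1 gets 12 ≥ 1 from T, and Player 2 gets 10 ≥ 1 from L — Nash equilibrium.

(B, R)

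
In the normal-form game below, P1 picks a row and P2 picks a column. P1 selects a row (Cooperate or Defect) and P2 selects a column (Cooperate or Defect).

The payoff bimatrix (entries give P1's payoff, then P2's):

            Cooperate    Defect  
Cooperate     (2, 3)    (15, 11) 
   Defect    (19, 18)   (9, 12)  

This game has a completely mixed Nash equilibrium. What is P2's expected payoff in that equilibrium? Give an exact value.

First find p, the probability P1 plays Cooperate, from P2's indifference between Cooperate and Defect: 3p + 18(1−p) = 11p + 12(1−p), giving p = 3/7.
Since P2 is indifferent in equilibrium, P2's expected payoff equals the payoff from either column against (3/7, 4/7). Using Cooperate: 3(3/7) + 18(4/7) = 81/7.

81/7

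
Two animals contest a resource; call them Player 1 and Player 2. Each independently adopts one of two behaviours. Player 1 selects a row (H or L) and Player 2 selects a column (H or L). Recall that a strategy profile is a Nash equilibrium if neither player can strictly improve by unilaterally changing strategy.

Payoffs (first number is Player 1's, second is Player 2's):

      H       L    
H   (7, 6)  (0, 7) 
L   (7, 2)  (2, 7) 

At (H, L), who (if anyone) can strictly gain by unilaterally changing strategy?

Player 1

Player 1 at (H, L) earns 0; deviating to L yields 2 — a strict improvement.
Player 2 earns 7; deviating to H yields 6 — not better.
Only Player 1 has a strictly profitable deviation.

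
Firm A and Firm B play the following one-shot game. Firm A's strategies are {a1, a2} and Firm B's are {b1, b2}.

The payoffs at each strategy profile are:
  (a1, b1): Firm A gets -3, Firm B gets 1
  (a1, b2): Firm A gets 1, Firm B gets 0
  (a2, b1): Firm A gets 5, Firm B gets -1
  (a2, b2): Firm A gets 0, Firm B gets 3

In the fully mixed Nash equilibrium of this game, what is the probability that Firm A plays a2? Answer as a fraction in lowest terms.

Let r be the probability that Firm A plays a1. In a completely mixed equilibrium, Firm B must be indifferent between b1 and b2.
Firm B's expected payoff from b1 is r − (1−r); from b2 it is 3(1−r).
Setting these equal: 2r − 1 = −3r + 3, so r = 4/5.
Therefore Firm A plays a2 with probability 1 − 4/5 = 1/5.

1/5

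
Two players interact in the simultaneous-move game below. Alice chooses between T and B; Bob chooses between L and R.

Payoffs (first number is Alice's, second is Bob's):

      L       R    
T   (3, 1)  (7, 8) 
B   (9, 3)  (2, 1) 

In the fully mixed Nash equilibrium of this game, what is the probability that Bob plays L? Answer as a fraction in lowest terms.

Let c be the probability that Bob plays L. In a completely mixed equilibrium, Alice must be indifferent between T and B.
Alice's expected payoff from T is 3c + 7(1−c); from B it is 9c + 2(1−c).
Setting these equal: −4c + 7 = 7c + 2, so c = 5/11.

5/11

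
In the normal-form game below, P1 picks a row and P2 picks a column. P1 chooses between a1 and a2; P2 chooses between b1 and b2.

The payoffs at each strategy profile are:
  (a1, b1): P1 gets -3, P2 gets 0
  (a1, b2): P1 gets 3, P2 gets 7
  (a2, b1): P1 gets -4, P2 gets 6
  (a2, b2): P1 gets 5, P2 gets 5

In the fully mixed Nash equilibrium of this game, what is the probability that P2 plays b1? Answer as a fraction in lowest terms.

Let y be the probability that P2 plays b1. In a completely mixed equilibrium, P1 must be indifferent between a1 and a2.
P1's expected payoff from a1 is −3y + 3(1−y); from a2 it is −4y + 5(1−y).
Setting these equal: −6y + 3 = −9y + 5, so y = 2/3.

2/3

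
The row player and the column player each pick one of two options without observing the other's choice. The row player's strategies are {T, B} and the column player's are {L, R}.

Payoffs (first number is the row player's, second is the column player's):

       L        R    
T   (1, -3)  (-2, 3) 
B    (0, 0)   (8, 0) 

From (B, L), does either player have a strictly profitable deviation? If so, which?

The row player

The row player at (B, L) earns 0; deviating to T yields 1 — a strict improvement.
The column player earns 0; deviating to R yields 0 — not better.
Only the row player has a strictly profitable deviation.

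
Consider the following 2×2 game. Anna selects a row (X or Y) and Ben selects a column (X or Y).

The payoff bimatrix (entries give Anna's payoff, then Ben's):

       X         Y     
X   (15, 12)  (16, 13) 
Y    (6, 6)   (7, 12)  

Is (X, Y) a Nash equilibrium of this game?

Yes

At (X, Y), Anna earns 16; switching to Y would give 7, so Anna has no profitable deviation.
Ben earns 13; switching to X would give 12, so Ben has no profitable deviation.
Neither player can gain by a unilateral deviation, so this profile is a Nash equilibrium.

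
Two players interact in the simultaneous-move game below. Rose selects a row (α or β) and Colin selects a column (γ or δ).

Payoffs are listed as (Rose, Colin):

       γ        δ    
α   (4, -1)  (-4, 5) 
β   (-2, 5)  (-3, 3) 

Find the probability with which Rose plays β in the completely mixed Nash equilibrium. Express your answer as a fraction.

Let p be the probability that Rose plays α. In a completely mixed equilibrium, Colin must be indifferent between γ and δ.
Colin's expected payoff from γ is −p + 5(1−p); from δ it is 5p + 3(1−p).
Setting these equal: −6p + 5 = 2p + 3, so p = 1/4.
Therefore Rose plays β with probability 1 − 1/4 = 3/4.

3/4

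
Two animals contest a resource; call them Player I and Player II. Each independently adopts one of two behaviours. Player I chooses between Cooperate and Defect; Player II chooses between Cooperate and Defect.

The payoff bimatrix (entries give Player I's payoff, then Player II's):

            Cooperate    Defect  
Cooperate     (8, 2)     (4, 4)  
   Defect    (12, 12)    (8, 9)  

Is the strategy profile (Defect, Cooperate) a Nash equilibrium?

At (Defect, Cooperate), Player I earns 12; switching to Cooperate would give 8, so Player I has no profitable deviation.
Player II earns 12; switching to Defect would give 9, so Player II has no profitable deviation.
Neither player can gain by a unilateral deviation, so this profile is a Nash equilibrium.

Yes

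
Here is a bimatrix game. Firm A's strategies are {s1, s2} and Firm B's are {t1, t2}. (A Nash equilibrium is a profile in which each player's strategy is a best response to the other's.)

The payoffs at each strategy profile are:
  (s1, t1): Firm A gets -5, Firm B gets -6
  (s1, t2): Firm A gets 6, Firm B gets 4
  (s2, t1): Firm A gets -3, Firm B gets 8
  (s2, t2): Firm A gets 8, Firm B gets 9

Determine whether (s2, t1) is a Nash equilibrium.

No

At (s2, t1), Firm A earns -3; switching to s1 would give -5, so Firm A has no profitable deviation.
Firm B earns 8; switching to t2 would give 9, so Firm B would deviate.
Since at least one player can profitably deviate, this is not a Nash equilibrium.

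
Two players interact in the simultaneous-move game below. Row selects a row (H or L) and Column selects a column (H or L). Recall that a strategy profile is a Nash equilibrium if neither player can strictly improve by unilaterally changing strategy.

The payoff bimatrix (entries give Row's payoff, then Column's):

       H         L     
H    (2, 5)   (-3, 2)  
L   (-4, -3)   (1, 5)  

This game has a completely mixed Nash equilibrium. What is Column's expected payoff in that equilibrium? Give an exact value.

First find x, the probability Row plays H, from Column's indifference between H and L: 5x − 3(1−x) = 2x + 5(1−x), giving x = 8/11.
Since Column is indifferent in equilibrium, Column's expected payoff equals the payoff from either column against (8/11, 3/11). Using H: 5(8/11) − 3(3/11) = 31/11.

31/11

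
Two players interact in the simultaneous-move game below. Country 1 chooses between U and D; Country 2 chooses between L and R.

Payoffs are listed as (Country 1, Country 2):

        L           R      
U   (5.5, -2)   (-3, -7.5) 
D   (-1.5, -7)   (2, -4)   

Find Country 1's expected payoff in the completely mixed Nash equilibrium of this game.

First find q, the probability Country 2 plays L, from Country 1's indifference between U and D: 5.5q − 3(1−q) = −1.5q + 2(1−q), giving q = 5/12.
Since Country 1 is indifferent in equilibrium, Country 1's expected payoff equals the payoff from either row against (5/12, 7/12). Using U: 5.5(5/12) − 3(7/12) = 13/24.

13/24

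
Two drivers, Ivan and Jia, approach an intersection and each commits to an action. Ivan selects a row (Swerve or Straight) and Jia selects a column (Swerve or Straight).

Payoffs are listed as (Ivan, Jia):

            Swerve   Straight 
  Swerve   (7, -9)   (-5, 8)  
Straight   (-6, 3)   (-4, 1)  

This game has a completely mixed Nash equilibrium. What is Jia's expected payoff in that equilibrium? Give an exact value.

First find p, the probability Ivan plays Swerve, from Jia's indifference between Swerve and Straight: −9p + 3(1−p) = 8p + (1−p), giving p = 2/19.
Since Jia is indifferent in equilibrium, Jia's expected payoff equals the payoff from either column against (2/19, 17/19). Using Swerve: −9(2/19) + 3(17/19) = 33/19.

33/19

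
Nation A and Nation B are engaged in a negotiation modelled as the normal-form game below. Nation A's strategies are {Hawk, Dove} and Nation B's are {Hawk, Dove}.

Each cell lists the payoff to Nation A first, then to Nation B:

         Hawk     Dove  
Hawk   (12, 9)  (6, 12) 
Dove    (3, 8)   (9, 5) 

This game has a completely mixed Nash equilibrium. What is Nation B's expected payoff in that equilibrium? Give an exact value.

First find p, the probability Nation A plays Hawk, from Nation B's indifference between Hawk and Dove: 9p + 8(1−p) = 12p + 5(1−p), giving p = 1/2.
Since Nation B is indifferent in equilibrium, Nation B's expected payoff equals the payoff from either column against (1/2, 1/2). Using Hawk: 9(1/2) + 8(1/2) = 17/2.

17/2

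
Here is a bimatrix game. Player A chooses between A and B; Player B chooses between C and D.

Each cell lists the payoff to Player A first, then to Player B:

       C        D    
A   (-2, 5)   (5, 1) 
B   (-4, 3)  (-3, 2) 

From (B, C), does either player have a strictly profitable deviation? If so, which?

Player A at (B, C) earns -4; deviating to A yields -2 — a strict improvement.
Player B earns 3; deviating to D yields 2 — not better.
Only Player A has a strictly profitable deviation.

Player A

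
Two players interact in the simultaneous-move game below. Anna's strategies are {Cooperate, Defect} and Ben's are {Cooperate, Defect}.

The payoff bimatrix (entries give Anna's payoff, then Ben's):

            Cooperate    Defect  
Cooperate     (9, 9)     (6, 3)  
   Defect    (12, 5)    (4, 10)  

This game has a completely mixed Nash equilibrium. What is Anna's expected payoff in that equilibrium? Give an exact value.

36/5

First find q, the probability Ben plays Cooperate, from Anna's indifference between Cooperate and Defect: 9q + 6(1−q) = 12q + 4(1−q), giving q = 2/5.
Since Anna is indifferent in equilibrium, Anna's expected payoff equals the payoff from either row against (2/5, 3/5). Using Cooperate: 9(2/5) + 6(3/5) = 36/5.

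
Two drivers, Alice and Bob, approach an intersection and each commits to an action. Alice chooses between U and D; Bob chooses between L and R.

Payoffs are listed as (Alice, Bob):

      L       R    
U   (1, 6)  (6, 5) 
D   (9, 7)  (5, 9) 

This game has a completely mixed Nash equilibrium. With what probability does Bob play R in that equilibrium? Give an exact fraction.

Let q be the probability that Bob plays L. In a completely mixed equilibrium, Alice must be indifferent between U and D.
Alice's expected payoff from U is q + 6(1−q); from D it is 9q + 5(1−q).
Setting these equal: −5q + 6 = 4q + 5, so q = 1/9.
Therefore Bob plays R with probability 1 − 1/9 = 8/9.

8/9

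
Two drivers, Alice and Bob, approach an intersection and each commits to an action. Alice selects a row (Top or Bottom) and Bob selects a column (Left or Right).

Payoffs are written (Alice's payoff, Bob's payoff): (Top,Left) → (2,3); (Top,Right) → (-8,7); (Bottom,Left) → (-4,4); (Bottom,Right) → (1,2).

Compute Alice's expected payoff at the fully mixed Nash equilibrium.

-2

First find q, the probability Bob plays Left, from Alice's indifference between Top and Bottom: 2q − 8(1−q) = −4q + (1−q), giving q = 3/5.
Since Alice is indifferent in equilibrium, Alice's expected payoff equals the payoff from either row against (3/5, 2/5). Using Top: 2(3/5) − 8(2/5) = -2.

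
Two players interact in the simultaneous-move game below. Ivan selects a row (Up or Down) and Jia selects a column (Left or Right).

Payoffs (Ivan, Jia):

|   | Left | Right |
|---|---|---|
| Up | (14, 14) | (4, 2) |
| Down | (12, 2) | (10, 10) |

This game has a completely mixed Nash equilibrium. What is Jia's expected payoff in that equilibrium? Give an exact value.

First find x, the probability Ivan plays Up, from Jia's indifference between Left and Right: 14x + 2(1−x) = 2x + 10(1−x), giving x = 2/5.
Since Jia is indifferent in equilibrium, Jia's expected payoff equals the payoff from either column against (2/5, 3/5). Using Left: 14(2/5) + 2(3/5) = 34/5.

34/5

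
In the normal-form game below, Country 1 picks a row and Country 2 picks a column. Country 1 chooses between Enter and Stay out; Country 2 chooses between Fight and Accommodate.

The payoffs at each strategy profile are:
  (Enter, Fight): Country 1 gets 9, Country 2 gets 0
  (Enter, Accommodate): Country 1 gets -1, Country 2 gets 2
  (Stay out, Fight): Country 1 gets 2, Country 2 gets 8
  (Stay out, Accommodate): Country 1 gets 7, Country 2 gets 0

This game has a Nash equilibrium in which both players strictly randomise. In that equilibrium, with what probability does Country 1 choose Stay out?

Let p be the probability that Country 1 plays Enter. In a completely mixed equilibrium, Country 2 must be indifferent between Fight and Accommodate.
Country 2's expected payoff from Fight is 8(1−p); from Accommodate it is 2p.
Setting these equal: −8p + 8 = 2p, so p = 4/5.
Therefore Country 1 plays Stay out with probability 1 − 4/5 = 1/5.

1/5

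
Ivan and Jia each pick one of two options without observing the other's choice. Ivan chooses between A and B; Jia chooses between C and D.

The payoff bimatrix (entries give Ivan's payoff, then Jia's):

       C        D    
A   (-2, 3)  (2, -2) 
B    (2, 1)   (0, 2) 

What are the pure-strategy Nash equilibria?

(A, C): Ivan prefers B (2 > -2) — not an equilibrium.
(A, D): Jia prefers C (3 > -2) — not an equilibrium.
(B, C): Jia prefers D (2 > 1) — not an equilibrium.
(B, D): Ivan prefers A (2 > 0) — not an equilibrium.

none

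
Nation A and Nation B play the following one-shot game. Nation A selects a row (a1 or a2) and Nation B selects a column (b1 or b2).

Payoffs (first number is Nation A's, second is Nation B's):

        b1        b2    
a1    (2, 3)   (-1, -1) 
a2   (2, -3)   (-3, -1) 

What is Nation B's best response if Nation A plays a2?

Against a2, Nation B earns -3 from b1 and -1 from b2.
So b2 is the best response.

b2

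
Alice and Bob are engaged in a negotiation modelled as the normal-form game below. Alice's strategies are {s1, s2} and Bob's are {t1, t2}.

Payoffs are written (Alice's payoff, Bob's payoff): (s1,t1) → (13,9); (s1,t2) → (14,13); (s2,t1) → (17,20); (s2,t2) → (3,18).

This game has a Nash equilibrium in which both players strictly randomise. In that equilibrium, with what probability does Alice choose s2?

2/3

Let x be the probability that Alice plays s1. In a completely mixed equilibrium, Bob must be indifferent between t1 and t2.
Bob's expected payoff from t1 is 9x + 20(1−x); from t2 it is 13x + 18(1−x).
Setting these equal: −11x + 20 = −5x + 18, so x = 1/3.
Therefore Alice plays s2 with probability 1 − 1/3 = 2/3.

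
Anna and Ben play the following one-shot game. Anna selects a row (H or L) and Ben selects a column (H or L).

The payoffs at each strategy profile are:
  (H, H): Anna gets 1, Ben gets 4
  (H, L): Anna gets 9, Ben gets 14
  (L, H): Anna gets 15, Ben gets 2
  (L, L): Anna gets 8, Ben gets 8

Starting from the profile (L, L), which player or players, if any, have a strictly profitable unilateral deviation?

Anna at (L, L) earns 8; deviating to H yields 9 — a strict improvement.
Ben earns 8; deviating to H yields 2 — not better.
Only Anna has a strictly profitable deviation.

Anna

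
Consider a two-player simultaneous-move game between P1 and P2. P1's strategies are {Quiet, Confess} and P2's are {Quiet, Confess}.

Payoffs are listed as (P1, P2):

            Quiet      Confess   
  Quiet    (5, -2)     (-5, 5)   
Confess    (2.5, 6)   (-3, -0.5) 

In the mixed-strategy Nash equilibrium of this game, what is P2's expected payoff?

First find x, the probability P1 plays Quiet, from P2's indifference between Quiet and Confess: −2x + 6(1−x) = 5x − 0.5(1−x), giving x = 13/27.
Since P2 is indifferent in equilibrium, P2's expected payoff equals the payoff from either column against (13/27, 14/27). Using Quiet: −2(13/27) + 6(14/27) = 58/27.

58/27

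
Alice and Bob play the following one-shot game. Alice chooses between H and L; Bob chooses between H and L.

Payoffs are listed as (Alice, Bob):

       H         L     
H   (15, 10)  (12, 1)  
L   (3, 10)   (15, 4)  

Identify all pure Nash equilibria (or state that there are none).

(H, H): Alice gets 15 ≥ 3 from L, and Bob gets 10 ≥ 1 from L — Nash equilibrium.
(H, L): Alice prefers L (15 > 12); Bob prefers H (10 > 1) — not an equilibrium.
(L, H): Alice prefers H (15 > 3) — not an equilibrium.
(L, L): Bob prefers H (10 > 4) — not an equilibrium.

(H, H)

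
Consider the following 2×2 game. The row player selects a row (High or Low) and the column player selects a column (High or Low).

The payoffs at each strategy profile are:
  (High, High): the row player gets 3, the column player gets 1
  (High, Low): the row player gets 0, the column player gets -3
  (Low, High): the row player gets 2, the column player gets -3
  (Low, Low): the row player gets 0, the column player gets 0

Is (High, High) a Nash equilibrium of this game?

At (High, High), the row player earns 3; switching to Low would give 2, so the row player has no profitable deviation.
The column player earns 1; switching to Low would give -3, so the column player has no profitable deviation.
Neither player can gain by a unilateral deviation, so this profile is a Nash equilibrium.

Yes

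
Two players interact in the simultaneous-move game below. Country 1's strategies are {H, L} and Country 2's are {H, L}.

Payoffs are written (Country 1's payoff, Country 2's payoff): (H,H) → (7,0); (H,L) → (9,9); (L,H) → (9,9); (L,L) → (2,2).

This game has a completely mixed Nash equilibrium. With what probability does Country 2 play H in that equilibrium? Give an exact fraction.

7/9

Let q be the probability that Country 2 plays H. In a completely mixed equilibrium, Country 1 must be indifferent between H and L.
Country 1's expected payoff from H is 7q + 9(1−q); from L it is 9q + 2(1−q).
Setting these equal: −2q + 9 = 7q + 2, so q = 7/9.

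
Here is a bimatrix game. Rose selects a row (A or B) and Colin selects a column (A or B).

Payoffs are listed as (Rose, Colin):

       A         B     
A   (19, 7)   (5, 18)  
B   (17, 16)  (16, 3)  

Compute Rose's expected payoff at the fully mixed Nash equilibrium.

First find y, the probability Colin plays A, from Rose's indifference between A and B: 19y + 5(1−y) = 17y + 16(1−y), giving y = 11/13.
Since Rose is indifferent in equilibrium, Rose's expected payoff equals the payoff from either row against (11/13, 2/13). Using A: 19(11/13) + 5(2/13) = 219/13.

219/13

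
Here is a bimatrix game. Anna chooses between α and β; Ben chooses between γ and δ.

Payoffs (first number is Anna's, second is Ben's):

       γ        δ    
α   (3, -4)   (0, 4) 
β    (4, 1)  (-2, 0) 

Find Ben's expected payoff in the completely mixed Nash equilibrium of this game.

4/9

First find p, the probability Anna plays α, from Ben's indifference between γ and δ: −4p + (1−p) = 4p, giving p = 1/9.
Since Ben is indifferent in equilibrium, Ben's expected payoff equals the payoff from either column against (1/9, 8/9). Using γ: −4(1/9) + (8/9) = 4/9.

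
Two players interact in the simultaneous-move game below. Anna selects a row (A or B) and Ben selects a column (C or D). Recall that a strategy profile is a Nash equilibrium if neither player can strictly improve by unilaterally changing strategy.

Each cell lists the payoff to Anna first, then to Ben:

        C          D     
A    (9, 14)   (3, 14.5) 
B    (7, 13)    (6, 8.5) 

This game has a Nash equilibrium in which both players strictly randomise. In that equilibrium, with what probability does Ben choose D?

2/5

Let y be the probability that Ben plays C. In a completely mixed equilibrium, Anna must be indifferent between A and B.
Anna's expected payoff from A is 9y + 3(1−y); from B it is 7y + 6(1−y).
Setting these equal: 6y + 3 = y + 6, so y = 3/5.
Therefore Ben plays D with probability 1 − 3/5 = 2/5.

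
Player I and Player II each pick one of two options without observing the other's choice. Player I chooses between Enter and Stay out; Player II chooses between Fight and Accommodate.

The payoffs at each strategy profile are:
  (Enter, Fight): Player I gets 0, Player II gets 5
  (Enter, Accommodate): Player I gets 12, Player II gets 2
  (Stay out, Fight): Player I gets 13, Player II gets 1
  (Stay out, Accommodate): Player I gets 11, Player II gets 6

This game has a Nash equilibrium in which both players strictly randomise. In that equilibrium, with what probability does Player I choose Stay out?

Let x be the probability that Player I plays Enter. In a completely mixed equilibrium, Player II must be indifferent between Fight and Accommodate.
Player II's expected payoff from Fight is 5x + (1−x); from Accommodate it is 2x + 6(1−x).
Setting these equal: 4x + 1 = −4x + 6, so x = 5/8.
Therefore Player I plays Stay out with probability 1 − 5/8 = 3/8.

3/8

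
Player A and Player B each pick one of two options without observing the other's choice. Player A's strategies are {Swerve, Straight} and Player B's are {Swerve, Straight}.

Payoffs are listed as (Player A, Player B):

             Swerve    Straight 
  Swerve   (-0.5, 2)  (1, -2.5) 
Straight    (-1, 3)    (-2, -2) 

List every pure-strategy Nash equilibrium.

(Swerve, Swerve): Player A gets -0.5 ≥ -1 from Straight, and Player B gets 2 ≥ -2.5 from Straight — Nash equilibrium.
(Swerve, Straight): Player B prefers Swerve (2 > -2.5) — not an equilibrium.
(Straight, Swerve): Player A prefers Swerve (-0.5 > -1) — not an equilibrium.
(Straight, Straight): Player A prefers Swerve (1 > -2); Player B prefers Swerve (3 > -2) — not an equilibrium.

(Swerve, Swerve)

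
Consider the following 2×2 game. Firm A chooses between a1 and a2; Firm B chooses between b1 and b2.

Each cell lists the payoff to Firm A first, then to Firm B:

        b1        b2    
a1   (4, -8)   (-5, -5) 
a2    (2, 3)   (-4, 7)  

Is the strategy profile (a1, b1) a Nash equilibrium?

No

At (a1, b1), Firm A earns 4; switching to a2 would give 2, so Firm A has no profitable deviation.
Firm B earns -8; switching to b2 would give -5, so Firm B would deviate.
Since at least one player can profitably deviate, this is not a Nash equilibrium.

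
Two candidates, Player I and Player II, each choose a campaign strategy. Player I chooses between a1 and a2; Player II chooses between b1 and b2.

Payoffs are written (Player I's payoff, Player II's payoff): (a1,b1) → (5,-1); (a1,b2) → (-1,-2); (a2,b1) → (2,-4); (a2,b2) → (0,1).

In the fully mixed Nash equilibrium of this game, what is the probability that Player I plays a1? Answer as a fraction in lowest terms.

5/6

Let r be the probability that Player I plays a1. In a completely mixed equilibrium, Player II must be indifferent between b1 and b2.
Player II's expected payoff from b1 is −r − 4(1−r); from b2 it is −2r + (1−r).
Setting these equal: 3r − 4 = −3r + 1, so r = 5/6.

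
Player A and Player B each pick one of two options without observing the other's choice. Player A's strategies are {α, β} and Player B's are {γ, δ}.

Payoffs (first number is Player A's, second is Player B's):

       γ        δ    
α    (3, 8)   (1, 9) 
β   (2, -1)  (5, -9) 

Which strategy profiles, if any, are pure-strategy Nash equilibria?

(α, γ): Player B prefers δ (9 > 8) — not an equilibrium.
(α, δ): Player A prefers β (5 > 1) — not an equilibrium.
(β, γ): Player A prefers α (3 > 2) — not an equilibrium.
(β, δ): Player B prefers γ (-1 > -9) — not an equilibrium.

none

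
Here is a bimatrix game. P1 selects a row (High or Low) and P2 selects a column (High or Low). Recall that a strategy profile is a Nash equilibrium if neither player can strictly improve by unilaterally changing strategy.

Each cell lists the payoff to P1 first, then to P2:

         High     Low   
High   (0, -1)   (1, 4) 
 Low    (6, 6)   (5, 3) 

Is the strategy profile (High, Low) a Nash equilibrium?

No

At (High, Low), P1 earns 1; switching to Low would give 5, so P1 would deviate.
P2 earns 4; switching to High would give -1, so P2 has no profitable deviation.
Since at least one player can profitably deviate, this is not a Nash equilibrium.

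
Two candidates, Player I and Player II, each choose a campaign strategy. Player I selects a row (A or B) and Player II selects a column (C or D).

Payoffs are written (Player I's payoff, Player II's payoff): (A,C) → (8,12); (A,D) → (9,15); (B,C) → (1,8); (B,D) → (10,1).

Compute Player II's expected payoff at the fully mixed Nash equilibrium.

54/5

First find p, the probability Player I plays A, from Player II's indifference between C and D: 12p + 8(1−p) = 15p + (1−p), giving p = 7/10.
Since Player II is indifferent in equilibrium, Player II's expected payoff equals the payoff from either column against (7/10, 3/10). Using C: 12(7/10) + 8(3/10) = 54/5.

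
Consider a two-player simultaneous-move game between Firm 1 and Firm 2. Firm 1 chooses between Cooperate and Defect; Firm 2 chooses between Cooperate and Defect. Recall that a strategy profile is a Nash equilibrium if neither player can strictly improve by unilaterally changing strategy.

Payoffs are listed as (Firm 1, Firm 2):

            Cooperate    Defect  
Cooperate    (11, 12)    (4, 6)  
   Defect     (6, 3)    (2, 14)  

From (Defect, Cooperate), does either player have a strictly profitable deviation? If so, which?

Both

Firm 1 at (Defect, Cooperate) earns 6; deviating to Cooperate yields 11 — a strict improvement.
Firm 2 earns 3; deviating to Defect yields 14 — a strict improvement.
Both Firm 1 and Firm 2 have strictly profitable deviations.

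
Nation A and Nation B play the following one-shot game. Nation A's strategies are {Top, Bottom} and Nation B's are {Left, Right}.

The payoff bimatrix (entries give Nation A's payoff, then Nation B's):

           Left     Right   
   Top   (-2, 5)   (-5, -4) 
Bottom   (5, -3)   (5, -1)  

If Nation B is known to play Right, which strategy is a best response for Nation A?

Against Right, Nation A earns -5 from Top and 5 from Bottom.
So Bottom is the best response.

Bottom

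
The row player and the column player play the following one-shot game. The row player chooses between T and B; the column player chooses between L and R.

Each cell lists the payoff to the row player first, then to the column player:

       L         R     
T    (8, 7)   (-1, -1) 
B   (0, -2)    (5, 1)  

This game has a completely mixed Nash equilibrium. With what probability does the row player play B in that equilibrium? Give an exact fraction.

8/11

Let x be the probability that the row player plays T. In a completely mixed equilibrium, the column player must be indifferent between L and R.
The column player's expected payoff from L is 7x − 2(1−x); from R it is −x + (1−x).
Setting these equal: 9x − 2 = −2x + 1, so x = 3/11.
Therefore the row player plays B with probability 1 − 3/11 = 8/11.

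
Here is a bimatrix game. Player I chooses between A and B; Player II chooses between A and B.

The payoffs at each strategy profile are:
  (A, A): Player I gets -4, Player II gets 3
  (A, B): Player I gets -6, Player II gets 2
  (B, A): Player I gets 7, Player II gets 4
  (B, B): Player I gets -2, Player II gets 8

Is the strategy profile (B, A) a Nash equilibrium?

No

At (B, A), Player I earns 7; switching to A would give -4, so Player I has no profitable deviation.
Player II earns 4; switching to B would give 8, so Player II would deviate.
Since at least one player can profitably deviate, this is not a Nash equilibrium.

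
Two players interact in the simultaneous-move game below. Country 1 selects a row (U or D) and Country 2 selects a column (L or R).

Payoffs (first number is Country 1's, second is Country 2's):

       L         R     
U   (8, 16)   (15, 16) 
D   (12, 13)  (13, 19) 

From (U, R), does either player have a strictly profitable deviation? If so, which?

Country 1 at (U, R) earns 15; deviating to D yields 13 — not better.
Country 2 earns 16; deviating to L yields 16 — not better.
Neither player can strictly improve; the profile is a Nash equilibrium.

Neither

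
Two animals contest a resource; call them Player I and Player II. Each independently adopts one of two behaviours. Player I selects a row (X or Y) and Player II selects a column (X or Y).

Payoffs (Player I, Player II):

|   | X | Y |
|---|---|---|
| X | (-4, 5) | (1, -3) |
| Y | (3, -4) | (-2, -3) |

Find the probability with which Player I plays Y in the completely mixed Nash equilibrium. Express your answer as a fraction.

8/9

Let p be the probability that Player I plays X. In a completely mixed equilibrium, Player II must be indifferent between X and Y.
Player II's expected payoff from X is 5p − 4(1−p); from Y it is −3p − 3(1−p).
Setting these equal: 9p − 4 = -3, so p = 1/9.
Therefore Player I plays Y with probability 1 − 1/9 = 8/9.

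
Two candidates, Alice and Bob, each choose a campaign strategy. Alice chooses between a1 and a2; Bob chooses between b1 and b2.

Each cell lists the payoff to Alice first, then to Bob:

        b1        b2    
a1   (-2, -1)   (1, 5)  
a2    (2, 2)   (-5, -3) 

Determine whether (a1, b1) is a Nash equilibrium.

No

At (a1, b1), Alice earns -2; switching to a2 would give 2, so Alice would deviate.
Bob earns -1; switching to b2 would give 5, so Bob would deviate.
Since at least one player can profitably deviate, this is not a Nash equilibrium.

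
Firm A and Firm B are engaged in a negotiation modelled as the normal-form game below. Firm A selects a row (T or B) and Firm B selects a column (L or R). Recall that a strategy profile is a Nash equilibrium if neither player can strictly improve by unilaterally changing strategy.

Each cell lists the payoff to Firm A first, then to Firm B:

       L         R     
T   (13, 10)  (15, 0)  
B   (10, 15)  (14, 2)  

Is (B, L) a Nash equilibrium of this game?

No

At (B, L), Firm A earns 10; switching to T would give 13, so Firm A would deviate.
Firm B earns 15; switching to R would give 2, so Firm B has no profitable deviation.
Since at least one player can profitably deviate, this is not a Nash equilibrium.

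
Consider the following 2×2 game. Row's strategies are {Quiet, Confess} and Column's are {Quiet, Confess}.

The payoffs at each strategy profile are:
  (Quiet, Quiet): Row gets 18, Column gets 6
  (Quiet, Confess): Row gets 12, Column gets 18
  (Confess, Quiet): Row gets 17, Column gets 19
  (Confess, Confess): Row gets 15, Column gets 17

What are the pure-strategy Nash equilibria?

none

(Quiet, Quiet): Column prefers Confess (18 > 6) — not an equilibrium.
(Quiet, Confess): Row prefers Confess (15 > 12) — not an equilibrium.
(Confess, Quiet): Row prefers Quiet (18 > 17) — not an equilibrium.
(Confess, Confess): Column prefers Quiet (19 > 17) — not an equilibrium.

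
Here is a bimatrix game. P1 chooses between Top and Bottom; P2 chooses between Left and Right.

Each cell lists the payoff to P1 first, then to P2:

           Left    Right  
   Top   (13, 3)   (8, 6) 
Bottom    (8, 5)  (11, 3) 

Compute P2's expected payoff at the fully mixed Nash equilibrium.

First find p, the probability P1 plays Top, from P2's indifference between Left and Right: 3p + 5(1−p) = 6p + 3(1−p), giving p = 2/5.
Since P2 is indifferent in equilibrium, P2's expected payoff equals the payoff from either column against (2/5, 3/5). Using Left: 3(2/5) + 5(3/5) = 21/5.

21/5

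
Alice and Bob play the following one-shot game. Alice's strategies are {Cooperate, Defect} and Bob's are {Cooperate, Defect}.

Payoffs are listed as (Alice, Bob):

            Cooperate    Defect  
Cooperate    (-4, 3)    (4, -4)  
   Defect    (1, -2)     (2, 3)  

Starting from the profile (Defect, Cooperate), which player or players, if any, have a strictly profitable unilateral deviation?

Alice at (Defect, Cooperate) earns 1; deviating to Cooperate yields -4 — not better.
Bob earns -2; deviating to Defect yields 3 — a strict improvement.
Only Bob has a strictly profitable deviation.

Bob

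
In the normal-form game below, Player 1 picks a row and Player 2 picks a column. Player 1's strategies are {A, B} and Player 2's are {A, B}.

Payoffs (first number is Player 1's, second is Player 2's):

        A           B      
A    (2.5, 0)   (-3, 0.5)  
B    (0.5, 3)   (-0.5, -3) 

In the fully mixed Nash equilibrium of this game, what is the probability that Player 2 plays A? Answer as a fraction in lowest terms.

Let y be the probability that Player 2 plays A. In a completely mixed equilibrium, Player 1 must be indifferent between A and B.
Player 1's expected payoff from A is 2.5y − 3(1−y); from B it is 0.5y − 0.5(1−y).
Setting these equal: 5.5y − 3 = y − 0.5, so y = 5/9.

5/9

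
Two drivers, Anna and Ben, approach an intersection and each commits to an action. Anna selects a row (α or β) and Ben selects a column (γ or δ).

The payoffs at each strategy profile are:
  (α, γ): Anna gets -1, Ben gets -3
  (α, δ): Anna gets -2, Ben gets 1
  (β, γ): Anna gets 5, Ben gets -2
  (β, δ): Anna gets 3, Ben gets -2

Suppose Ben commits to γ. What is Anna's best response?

Against γ, Anna earns -1 from α and 5 from β.
So β is the best response.

β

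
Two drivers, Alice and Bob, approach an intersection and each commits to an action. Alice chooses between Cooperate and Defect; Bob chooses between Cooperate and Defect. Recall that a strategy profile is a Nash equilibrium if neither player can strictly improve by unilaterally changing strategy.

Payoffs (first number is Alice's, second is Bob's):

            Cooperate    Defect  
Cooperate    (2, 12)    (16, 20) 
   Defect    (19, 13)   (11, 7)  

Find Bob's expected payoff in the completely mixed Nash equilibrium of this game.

88/7

First find p, the probability Alice plays Cooperate, from Bob's indifference between Cooperate and Defect: 12p + 13(1−p) = 20p + 7(1−p), giving p = 3/7.
Since Bob is indifferent in equilibrium, Bob's expected payoff equals the payoff from either column against (3/7, 4/7). Using Cooperate: 12(3/7) + 13(4/7) = 88/7.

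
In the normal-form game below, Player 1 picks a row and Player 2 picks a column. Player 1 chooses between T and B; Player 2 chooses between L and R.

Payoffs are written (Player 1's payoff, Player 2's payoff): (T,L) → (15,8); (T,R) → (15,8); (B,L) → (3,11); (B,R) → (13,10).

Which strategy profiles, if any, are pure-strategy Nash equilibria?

(T, L) and (T, R)

(T, L): Player 1 gets 15 ≥ 3 from B, and Player 2 gets 8 ≥ 8 from R — Nash equilibrium.
(T, R): Player 1 gets 15 ≥ 13 from B, and Player 2 gets 8 ≥ 8 from L — Nash equilibrium.
(B, L): Player 1 prefers T (15 > 3) — not an equilibrium.
(B, R): Player 1 prefers T (15 > 13); Player 2 prefers L (11 > 10) — not an equilibrium.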